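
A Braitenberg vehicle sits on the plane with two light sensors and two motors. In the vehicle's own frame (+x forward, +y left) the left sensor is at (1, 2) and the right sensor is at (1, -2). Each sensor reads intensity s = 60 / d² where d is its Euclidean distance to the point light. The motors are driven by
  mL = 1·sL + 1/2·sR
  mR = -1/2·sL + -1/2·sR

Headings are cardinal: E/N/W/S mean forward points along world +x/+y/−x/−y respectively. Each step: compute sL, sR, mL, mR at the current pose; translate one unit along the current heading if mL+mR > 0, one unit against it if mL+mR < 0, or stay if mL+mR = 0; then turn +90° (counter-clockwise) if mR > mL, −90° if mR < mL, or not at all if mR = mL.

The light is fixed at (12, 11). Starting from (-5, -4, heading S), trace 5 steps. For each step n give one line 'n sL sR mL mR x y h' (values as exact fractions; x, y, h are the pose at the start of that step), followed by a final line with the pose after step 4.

n=0: pose=(-5,-4,S); sL=60/481, sR=60/617; mL=51450/296777, mR=-32940/296777; mL+mR=30/481 → advance +1; mR−mL=-84390/296777 → turn -1·90°
n=1: pose=(-5,-5,W); sL=5/54, sR=3/26; mL=211/1404, mR=-73/702; mL+mR=5/108 → advance +1; mR−mL=-119/468 → turn -1·90°
n=2: pose=(-6,-5,N); sL=12/125, sR=60/481; mL=9522/60125, mR=-6636/60125; mL+mR=6/125 → advance +1; mR−mL=-16158/60125 → turn -1·90°
n=3: pose=(-6,-4,E); sL=30/229, sR=30/289; mL=12105/66181, mR=-7770/66181; mL+mR=15/229 → advance +1; mR−mL=-19875/66181 → turn -1·90°
n=4: pose=(-5,-4,S); sL=60/481, sR=60/617; mL=51450/296777, mR=-32940/296777; mL+mR=30/481 → advance +1; mR−mL=-84390/296777 → turn -1·90°

0 60/481 60/617 51450/296777 -32940/296777 -5 -4 S
1 5/54 3/26 211/1404 -73/702 -5 -5 W
2 12/125 60/481 9522/60125 -6636/60125 -6 -5 N
3 30/229 30/289 12105/66181 -7770/66181 -6 -4 E
4 60/481 60/617 51450/296777 -32940/296777 -5 -4 S
final -5 -5 W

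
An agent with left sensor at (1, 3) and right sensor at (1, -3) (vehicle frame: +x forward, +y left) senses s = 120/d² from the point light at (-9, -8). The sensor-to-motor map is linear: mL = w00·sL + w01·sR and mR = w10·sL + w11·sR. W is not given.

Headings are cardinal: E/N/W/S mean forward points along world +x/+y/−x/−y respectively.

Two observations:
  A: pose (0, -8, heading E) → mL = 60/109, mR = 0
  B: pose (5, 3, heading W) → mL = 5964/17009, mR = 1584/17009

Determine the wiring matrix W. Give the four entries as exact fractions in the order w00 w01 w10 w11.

obs A: pose=(0,-8,E) → sL=120/109, sR=120/109, mL=60/109, mR=0
obs B: pose=(5,3,W) → sL=120/233, sR=24/73, mL=5964/17009, mR=1584/17009
sensor matrix S = [[120/109, 120/109], [120/233, 24/73]]; det S = -380160/1853981
solve [mL_A; mL_B] = S·[w00; w01] and [mR_A; mR_B] = S·[w10; w11]:
  w00 = 1, w01 = -1/2, w10 = 1/2, w11 = -1/2

1 -1/2 1/2 -1/2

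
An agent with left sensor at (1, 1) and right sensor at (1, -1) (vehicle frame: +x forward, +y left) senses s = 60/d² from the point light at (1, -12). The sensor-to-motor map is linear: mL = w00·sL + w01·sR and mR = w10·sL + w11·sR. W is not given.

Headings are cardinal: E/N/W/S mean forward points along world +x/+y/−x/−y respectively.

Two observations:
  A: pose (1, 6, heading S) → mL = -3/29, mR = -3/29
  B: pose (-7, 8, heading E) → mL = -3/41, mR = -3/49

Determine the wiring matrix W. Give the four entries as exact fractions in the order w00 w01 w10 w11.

0 -1/2 -1/2 0

obs A: pose=(1,6,S) → sL=6/29, sR=6/29, mL=-3/29, mR=-3/29
obs B: pose=(-7,8,E) → sL=6/49, sR=6/41, mL=-3/41, mR=-3/49
sensor matrix S = [[6/29, 6/29], [6/49, 6/41]]; det S = 288/58261
solve [mL_A; mL_B] = S·[w00; w01] and [mR_A; mR_B] = S·[w10; w11]:
  w00 = 0, w01 = -1/2, w10 = -1/2, w11 = 0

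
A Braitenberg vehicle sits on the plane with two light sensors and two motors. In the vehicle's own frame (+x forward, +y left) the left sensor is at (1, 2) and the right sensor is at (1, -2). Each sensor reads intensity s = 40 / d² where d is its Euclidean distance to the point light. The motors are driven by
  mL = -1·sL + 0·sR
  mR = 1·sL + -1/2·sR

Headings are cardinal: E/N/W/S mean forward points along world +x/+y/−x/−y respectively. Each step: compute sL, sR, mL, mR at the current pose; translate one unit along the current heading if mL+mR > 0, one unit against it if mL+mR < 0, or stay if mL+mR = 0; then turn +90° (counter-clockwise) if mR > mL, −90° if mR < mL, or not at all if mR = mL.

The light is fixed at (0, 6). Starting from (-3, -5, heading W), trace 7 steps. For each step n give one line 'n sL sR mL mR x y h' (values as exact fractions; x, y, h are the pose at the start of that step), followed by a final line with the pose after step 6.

0 8/37 40/97 -8/37 36/3589 -3 -5 W
1 5/18 1/4 -5/18 11/72 -2 -5 S
2 8/13 8/29 -8/13 180/377 -2 -4 E
3 20/53 20/41 -20/53 290/2173 -3 -4 N
4 8/37 40/97 -8/37 36/3589 -3 -5 W
5 5/18 1/4 -5/18 11/72 -2 -5 S
6 8/13 8/29 -8/13 180/377 -2 -4 E
final -3 -4 N

n=0: pose=(-3,-5,W); sL=8/37, sR=40/97; mL=-8/37, mR=36/3589; mL+mR=-20/97 → advance -1; mR−mL=812/3589 → turn +1·90°
n=1: pose=(-2,-5,S); sL=5/18, sR=1/4; mL=-5/18, mR=11/72; mL+mR=-1/8 → advance -1; mR−mL=31/72 → turn +1·90°
n=2: pose=(-2,-4,E); sL=8/13, sR=8/29; mL=-8/13, mR=180/377; mL+mR=-4/29 → advance -1; mR−mL=412/377 → turn +1·90°
n=3: pose=(-3,-4,N); sL=20/53, sR=20/41; mL=-20/53, mR=290/2173; mL+mR=-10/41 → advance -1; mR−mL=1110/2173 → turn +1·90°
n=4: pose=(-3,-5,W); sL=8/37, sR=40/97; mL=-8/37, mR=36/3589; mL+mR=-20/97 → advance -1; mR−mL=812/3589 → turn +1·90°
n=5: pose=(-2,-5,S); sL=5/18, sR=1/4; mL=-5/18, mR=11/72; mL+mR=-1/8 → advance -1; mR−mL=31/72 → turn +1·90°
n=6: pose=(-2,-4,E); sL=8/13, sR=8/29; mL=-8/13, mR=180/377; mL+mR=-4/29 → advance -1; mR−mL=412/377 → turn +1·90°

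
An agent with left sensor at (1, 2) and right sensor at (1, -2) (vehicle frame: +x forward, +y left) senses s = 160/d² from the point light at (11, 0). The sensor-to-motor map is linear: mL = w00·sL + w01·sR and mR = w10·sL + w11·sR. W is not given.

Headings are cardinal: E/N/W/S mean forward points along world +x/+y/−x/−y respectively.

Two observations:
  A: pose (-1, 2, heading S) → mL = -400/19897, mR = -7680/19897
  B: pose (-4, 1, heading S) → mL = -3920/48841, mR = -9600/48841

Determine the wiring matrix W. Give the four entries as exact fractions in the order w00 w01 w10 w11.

1/2 -1 -1/2 1/2

obs A: pose=(-1,2,S) → sL=160/101, sR=160/197, mL=-400/19897, mR=-7680/19897
obs B: pose=(-4,1,S) → sL=160/169, sR=160/289, mL=-3920/48841, mR=-9600/48841
sensor matrix S = [[160/101, 160/197], [160/169, 160/289]]; det S = 105062400/971789377
solve [mL_A; mL_B] = S·[w00; w01] and [mR_A; mR_B] = S·[w10; w11]:
  w00 = 1/2, w01 = -1, w10 = -1/2, w11 = 1/2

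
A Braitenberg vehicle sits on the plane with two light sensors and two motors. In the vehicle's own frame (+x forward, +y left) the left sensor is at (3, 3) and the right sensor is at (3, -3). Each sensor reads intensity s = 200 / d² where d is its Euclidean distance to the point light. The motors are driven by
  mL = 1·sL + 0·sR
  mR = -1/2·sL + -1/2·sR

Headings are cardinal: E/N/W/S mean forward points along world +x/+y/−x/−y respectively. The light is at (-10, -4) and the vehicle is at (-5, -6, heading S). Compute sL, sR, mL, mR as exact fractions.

left sensor world pos  = (-2, -9); dL² = 89
right sensor world pos = (-8, -9); dR² = 29
sL = 200/89 = 200/89
sR = 200/29 = 200/29
mL = 1·sL + 0·sR = 200/89
mR = -1/2·sL + -1/2·sR = -11800/2581

200/89 200/29 200/89 -11800/2581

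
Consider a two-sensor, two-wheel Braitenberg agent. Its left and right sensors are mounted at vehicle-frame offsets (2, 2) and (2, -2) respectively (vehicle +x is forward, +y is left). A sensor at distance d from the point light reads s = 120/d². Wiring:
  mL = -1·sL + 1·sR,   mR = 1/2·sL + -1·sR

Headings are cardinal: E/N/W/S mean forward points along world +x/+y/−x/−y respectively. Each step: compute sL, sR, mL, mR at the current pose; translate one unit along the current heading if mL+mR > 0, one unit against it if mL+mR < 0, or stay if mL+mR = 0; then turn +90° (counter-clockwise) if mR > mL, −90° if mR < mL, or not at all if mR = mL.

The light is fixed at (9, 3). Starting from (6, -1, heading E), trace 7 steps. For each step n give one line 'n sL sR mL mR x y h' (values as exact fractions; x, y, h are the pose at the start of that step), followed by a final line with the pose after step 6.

0 24 120/37 -768/37 324/37 6 -1 E
1 3 15 12 -27/2 5 -1 N
2 120/13 120/53 -4800/689 1620/689 5 -2 E
3 60/29 20/3 400/87 -490/87 4 -2 N
4 24/5 120/73 -1152/365 276/365 4 -3 E
5 3/2 15/4 9/4 -3 3 -3 N
6 120/41 120/97 -6720/3977 900/3977 3 -4 E
final 2 -4 N

n=0: pose=(6,-1,E); sL=24, sR=120/37; mL=-768/37, mR=324/37; mL+mR=-12 → advance -1; mR−mL=1092/37 → turn +1·90°
n=1: pose=(5,-1,N); sL=3, sR=15; mL=12, mR=-27/2; mL+mR=-3/2 → advance -1; mR−mL=-51/2 → turn -1·90°
n=2: pose=(5,-2,E); sL=120/13, sR=120/53; mL=-4800/689, mR=1620/689; mL+mR=-60/13 → advance -1; mR−mL=6420/689 → turn +1·90°
n=3: pose=(4,-2,N); sL=60/29, sR=20/3; mL=400/87, mR=-490/87; mL+mR=-30/29 → advance -1; mR−mL=-890/87 → turn -1·90°
n=4: pose=(4,-3,E); sL=24/5, sR=120/73; mL=-1152/365, mR=276/365; mL+mR=-12/5 → advance -1; mR−mL=1428/365 → turn +1·90°
n=5: pose=(3,-3,N); sL=3/2, sR=15/4; mL=9/4, mR=-3; mL+mR=-3/4 → advance -1; mR−mL=-21/4 → turn -1·90°
n=6: pose=(3,-4,E); sL=120/41, sR=120/97; mL=-6720/3977, mR=900/3977; mL+mR=-60/41 → advance -1; mR−mL=7620/3977 → turn +1·90°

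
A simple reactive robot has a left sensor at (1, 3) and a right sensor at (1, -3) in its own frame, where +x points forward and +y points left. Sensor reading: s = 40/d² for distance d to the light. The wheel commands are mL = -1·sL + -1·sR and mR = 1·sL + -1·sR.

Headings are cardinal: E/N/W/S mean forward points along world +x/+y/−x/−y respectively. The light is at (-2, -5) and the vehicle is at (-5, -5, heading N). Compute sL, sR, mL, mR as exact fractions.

left sensor world pos  = (-8, -4); dL² = 37
right sensor world pos = (-2, -4); dR² = 1
sL = 40/37 = 40/37
sR = 40/1 = 40
mL = -1·sL + -1·sR = -1520/37
mR = 1·sL + -1·sR = -1440/37

40/37 40 -1520/37 -1440/37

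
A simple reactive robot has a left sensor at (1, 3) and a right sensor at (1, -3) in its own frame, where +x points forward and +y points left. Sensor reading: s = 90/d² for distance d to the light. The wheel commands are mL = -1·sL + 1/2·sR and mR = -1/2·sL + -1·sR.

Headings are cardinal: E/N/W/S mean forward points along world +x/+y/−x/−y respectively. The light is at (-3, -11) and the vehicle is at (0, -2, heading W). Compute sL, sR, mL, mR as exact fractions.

9/4 45/74 -72/37 -513/296

left sensor world pos  = (-1, -5); dL² = 40
right sensor world pos = (-1, 1); dR² = 148
sL = 90/40 = 9/4
sR = 90/148 = 45/74
mL = -1·sL + 1/2·sR = -72/37
mR = -1/2·sL + -1·sR = -513/296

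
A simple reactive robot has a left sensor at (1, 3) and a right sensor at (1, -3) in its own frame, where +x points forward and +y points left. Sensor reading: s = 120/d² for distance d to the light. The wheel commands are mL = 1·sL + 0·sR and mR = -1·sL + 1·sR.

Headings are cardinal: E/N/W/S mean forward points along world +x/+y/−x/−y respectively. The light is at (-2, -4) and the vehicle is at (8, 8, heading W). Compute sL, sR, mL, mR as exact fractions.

left sensor world pos  = (7, 5); dL² = 162
right sensor world pos = (7, 11); dR² = 306
sL = 120/162 = 20/27
sR = 120/306 = 20/51
mL = 1·sL + 0·sR = 20/27
mR = -1·sL + 1·sR = -160/459

20/27 20/51 20/27 -160/459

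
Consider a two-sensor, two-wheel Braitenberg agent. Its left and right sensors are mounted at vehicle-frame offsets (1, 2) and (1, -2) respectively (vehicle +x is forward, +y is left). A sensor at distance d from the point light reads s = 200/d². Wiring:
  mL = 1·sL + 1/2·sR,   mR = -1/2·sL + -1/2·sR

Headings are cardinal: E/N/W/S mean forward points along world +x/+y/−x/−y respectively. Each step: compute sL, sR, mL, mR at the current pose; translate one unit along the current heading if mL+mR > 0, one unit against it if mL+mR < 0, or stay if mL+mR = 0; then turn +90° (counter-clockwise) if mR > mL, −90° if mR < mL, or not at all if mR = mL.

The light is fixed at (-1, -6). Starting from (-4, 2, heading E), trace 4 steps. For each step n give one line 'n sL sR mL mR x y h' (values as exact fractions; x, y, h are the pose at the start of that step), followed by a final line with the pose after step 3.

0 25/13 5 115/26 -45/13 -4 2 E
1 200/49 40/13 3580/637 -2280/637 -3 2 S
2 100/17 20/9 1070/153 -620/153 -3 1 W
3 200/89 40/13 4380/1157 -3080/1157 -4 1 N
final -4 2 E

n=0: pose=(-4,2,E); sL=25/13, sR=5; mL=115/26, mR=-45/13; mL+mR=25/26 → advance +1; mR−mL=-205/26 → turn -1·90°
n=1: pose=(-3,2,S); sL=200/49, sR=40/13; mL=3580/637, mR=-2280/637; mL+mR=100/49 → advance +1; mR−mL=-5860/637 → turn -1·90°
n=2: pose=(-3,1,W); sL=100/17, sR=20/9; mL=1070/153, mR=-620/153; mL+mR=50/17 → advance +1; mR−mL=-1690/153 → turn -1·90°
n=3: pose=(-4,1,N); sL=200/89, sR=40/13; mL=4380/1157, mR=-3080/1157; mL+mR=100/89 → advance +1; mR−mL=-7460/1157 → turn -1·90°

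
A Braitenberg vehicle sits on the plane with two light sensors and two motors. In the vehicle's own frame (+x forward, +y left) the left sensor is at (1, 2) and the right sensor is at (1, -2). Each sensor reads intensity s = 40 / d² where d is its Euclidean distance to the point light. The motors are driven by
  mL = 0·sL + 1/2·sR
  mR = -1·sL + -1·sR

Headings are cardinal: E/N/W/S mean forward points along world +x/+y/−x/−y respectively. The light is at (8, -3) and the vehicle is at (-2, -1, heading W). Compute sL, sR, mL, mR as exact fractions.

40/121 40/137 20/137 -10320/16577

left sensor world pos  = (-3, -3); dL² = 121
right sensor world pos = (-3, 1); dR² = 137
sL = 40/121 = 40/121
sR = 40/137 = 40/137
mL = 0·sL + 1/2·sR = 20/137
mR = -1·sL + -1·sR = -10320/16577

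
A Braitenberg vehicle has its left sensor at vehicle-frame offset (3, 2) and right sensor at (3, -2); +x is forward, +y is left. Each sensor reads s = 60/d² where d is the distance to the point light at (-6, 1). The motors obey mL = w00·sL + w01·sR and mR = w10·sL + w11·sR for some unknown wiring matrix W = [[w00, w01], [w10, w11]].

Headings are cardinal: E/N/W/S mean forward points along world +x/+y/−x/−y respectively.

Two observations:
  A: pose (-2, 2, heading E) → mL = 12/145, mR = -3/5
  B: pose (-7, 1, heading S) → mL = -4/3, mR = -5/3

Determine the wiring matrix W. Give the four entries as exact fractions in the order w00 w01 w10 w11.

-1/2 1/2 0 -1/2

obs A: pose=(-2,2,E) → sL=30/29, sR=6/5, mL=12/145, mR=-3/5
obs B: pose=(-7,1,S) → sL=6, sR=10/3, mL=-4/3, mR=-5/3
sensor matrix S = [[30/29, 6/5], [6, 10/3]]; det S = -544/145
solve [mL_A; mL_B] = S·[w00; w01] and [mR_A; mR_B] = S·[w10; w11]:
  w00 = -1/2, w01 = 1/2, w10 = 0, w11 = -1/2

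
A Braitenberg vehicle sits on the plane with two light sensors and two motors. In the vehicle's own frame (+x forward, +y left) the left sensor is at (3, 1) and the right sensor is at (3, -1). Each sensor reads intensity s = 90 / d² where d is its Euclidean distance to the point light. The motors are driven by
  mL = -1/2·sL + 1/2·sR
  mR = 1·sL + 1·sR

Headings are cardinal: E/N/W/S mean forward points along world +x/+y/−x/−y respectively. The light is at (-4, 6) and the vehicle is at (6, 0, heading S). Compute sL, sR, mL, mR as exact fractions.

left sensor world pos  = (7, -3); dL² = 202
right sensor world pos = (5, -3); dR² = 162
sL = 90/202 = 45/101
sR = 90/162 = 5/9
mL = -1/2·sL + 1/2·sR = 50/909
mR = 1·sL + 1·sR = 910/909

45/101 5/9 50/909 910/909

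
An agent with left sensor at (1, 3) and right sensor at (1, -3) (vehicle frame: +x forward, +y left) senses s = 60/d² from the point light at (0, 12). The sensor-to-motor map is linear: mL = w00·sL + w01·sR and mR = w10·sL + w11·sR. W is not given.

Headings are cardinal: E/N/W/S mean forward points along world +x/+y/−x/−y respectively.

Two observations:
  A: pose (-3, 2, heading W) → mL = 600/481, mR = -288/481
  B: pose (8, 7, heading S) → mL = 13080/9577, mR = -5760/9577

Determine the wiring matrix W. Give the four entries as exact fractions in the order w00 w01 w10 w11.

obs A: pose=(-3,2,W) → sL=12/37, sR=12/13, mL=600/481, mR=-288/481
obs B: pose=(8,7,S) → sL=60/157, sR=60/61, mL=13080/9577, mR=-5760/9577
sensor matrix S = [[12/37, 12/13], [60/157, 60/61]]; det S = -155520/4606537
solve [mL_A; mL_B] = S·[w00; w01] and [mR_A; mR_B] = S·[w10; w11]:
  w00 = 1, w01 = 1, w10 = 1, w11 = -1

1 1 1 -1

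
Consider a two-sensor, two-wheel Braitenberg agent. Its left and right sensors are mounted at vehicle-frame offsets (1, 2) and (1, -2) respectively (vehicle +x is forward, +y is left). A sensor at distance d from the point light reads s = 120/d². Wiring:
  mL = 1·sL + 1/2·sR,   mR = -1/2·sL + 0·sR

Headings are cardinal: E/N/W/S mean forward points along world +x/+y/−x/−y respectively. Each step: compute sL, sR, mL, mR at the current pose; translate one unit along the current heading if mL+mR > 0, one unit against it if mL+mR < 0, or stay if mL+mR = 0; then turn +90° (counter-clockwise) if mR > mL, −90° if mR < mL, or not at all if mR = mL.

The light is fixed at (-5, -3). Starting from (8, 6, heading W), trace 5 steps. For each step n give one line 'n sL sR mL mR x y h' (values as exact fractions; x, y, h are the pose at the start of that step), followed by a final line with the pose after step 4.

n=0: pose=(8,6,W); sL=120/193, sR=24/53; mL=8676/10229, mR=-60/193; mL+mR=5496/10229 → advance +1; mR−mL=-11856/10229 → turn -1·90°
n=1: pose=(7,6,N); sL=3/5, sR=15/37; mL=297/370, mR=-3/10; mL+mR=93/185 → advance +1; mR−mL=-204/185 → turn -1·90°
n=2: pose=(7,7,E); sL=120/313, sR=120/233; mL=46740/72929, mR=-60/313; mL+mR=32760/72929 → advance +1; mR−mL=-60720/72929 → turn -1·90°
n=3: pose=(8,7,S); sL=20/51, sR=60/101; mL=3550/5151, mR=-10/51; mL+mR=2540/5151 → advance +1; mR−mL=-1520/1717 → turn -1·90°
n=4: pose=(8,6,W); sL=120/193, sR=24/53; mL=8676/10229, mR=-60/193; mL+mR=5496/10229 → advance +1; mR−mL=-11856/10229 → turn -1·90°

0 120/193 24/53 8676/10229 -60/193 8 6 W
1 3/5 15/37 297/370 -3/10 7 6 N
2 120/313 120/233 46740/72929 -60/313 7 7 E
3 20/51 60/101 3550/5151 -10/51 8 7 S
4 120/193 24/53 8676/10229 -60/193 8 6 W
final 7 6 N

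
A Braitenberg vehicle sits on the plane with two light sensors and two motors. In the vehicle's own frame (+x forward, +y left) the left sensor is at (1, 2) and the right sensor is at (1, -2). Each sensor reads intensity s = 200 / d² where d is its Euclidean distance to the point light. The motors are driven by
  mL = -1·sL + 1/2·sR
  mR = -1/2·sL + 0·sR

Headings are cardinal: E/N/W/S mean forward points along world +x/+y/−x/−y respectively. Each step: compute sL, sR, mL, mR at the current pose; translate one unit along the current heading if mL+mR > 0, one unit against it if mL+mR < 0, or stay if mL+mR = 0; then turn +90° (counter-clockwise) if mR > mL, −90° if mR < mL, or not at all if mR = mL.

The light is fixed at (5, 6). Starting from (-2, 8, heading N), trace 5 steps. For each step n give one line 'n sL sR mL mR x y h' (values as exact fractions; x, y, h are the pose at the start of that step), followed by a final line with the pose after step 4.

n=0: pose=(-2,8,N); sL=20/9, sR=100/17; mL=110/153, mR=-10/9; mL+mR=-20/51 → advance -1; mR−mL=-280/153 → turn -1·90°
n=1: pose=(-2,7,E); sL=40/9, sR=200/37; mL=-580/333, mR=-20/9; mL+mR=-440/111 → advance -1; mR−mL=-160/333 → turn -1·90°
n=2: pose=(-3,7,S); sL=50/9, sR=2; mL=-41/9, mR=-25/9; mL+mR=-22/3 → advance -1; mR−mL=16/9 → turn +1·90°
n=3: pose=(-3,8,E); sL=40/13, sR=200/49; mL=-660/637, mR=-20/13; mL+mR=-1640/637 → advance -1; mR−mL=-320/637 → turn -1·90°
n=4: pose=(-4,8,S); sL=4, sR=100/61; mL=-194/61, mR=-2; mL+mR=-316/61 → advance -1; mR−mL=72/61 → turn +1·90°

0 20/9 100/17 110/153 -10/9 -2 8 N
1 40/9 200/37 -580/333 -20/9 -2 7 E
2 50/9 2 -41/9 -25/9 -3 7 S
3 40/13 200/49 -660/637 -20/13 -3 8 E
4 4 100/61 -194/61 -2 -4 8 S
final -4 9 E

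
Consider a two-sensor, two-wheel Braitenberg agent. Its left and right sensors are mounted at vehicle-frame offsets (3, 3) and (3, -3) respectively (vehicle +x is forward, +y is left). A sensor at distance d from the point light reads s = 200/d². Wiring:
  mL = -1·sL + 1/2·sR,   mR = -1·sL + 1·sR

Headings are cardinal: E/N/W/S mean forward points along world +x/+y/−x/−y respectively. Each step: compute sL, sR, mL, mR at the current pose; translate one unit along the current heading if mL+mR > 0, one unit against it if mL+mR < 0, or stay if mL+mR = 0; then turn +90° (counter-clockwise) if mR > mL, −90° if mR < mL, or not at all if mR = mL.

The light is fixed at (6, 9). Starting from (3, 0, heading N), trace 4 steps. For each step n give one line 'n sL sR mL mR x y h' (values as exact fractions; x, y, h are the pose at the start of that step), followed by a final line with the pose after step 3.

0 25/9 50/9 0 25/9 3 0 N
1 200/157 200/61 3500/9577 19200/9577 3 1 W
2 100/61 20/17 -1090/1037 -480/1037 2 1 S
3 200/17 200/101 -18500/1717 -16800/1717 2 2 E
final 1 2 N

n=0: pose=(3,0,N); sL=25/9, sR=50/9; mL=0, mR=25/9; mL+mR=25/9 → advance +1; mR−mL=25/9 → turn +1·90°
n=1: pose=(3,1,W); sL=200/157, sR=200/61; mL=3500/9577, mR=19200/9577; mL+mR=22700/9577 → advance +1; mR−mL=100/61 → turn +1·90°
n=2: pose=(2,1,S); sL=100/61, sR=20/17; mL=-1090/1037, mR=-480/1037; mL+mR=-1570/1037 → advance -1; mR−mL=10/17 → turn +1·90°
n=3: pose=(2,2,E); sL=200/17, sR=200/101; mL=-18500/1717, mR=-16800/1717; mL+mR=-35300/1717 → advance -1; mR−mL=100/101 → turn +1·90°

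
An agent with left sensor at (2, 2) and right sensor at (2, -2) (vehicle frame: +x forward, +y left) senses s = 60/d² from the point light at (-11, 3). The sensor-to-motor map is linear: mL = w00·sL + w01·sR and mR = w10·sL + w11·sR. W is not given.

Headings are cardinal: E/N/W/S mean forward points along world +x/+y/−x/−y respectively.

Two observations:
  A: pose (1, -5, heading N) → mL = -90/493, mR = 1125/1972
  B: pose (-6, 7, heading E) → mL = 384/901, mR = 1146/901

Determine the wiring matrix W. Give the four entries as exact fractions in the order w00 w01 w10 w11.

obs A: pose=(1,-5,N) → sL=15/34, sR=15/58, mL=-90/493, mR=1125/1972
obs B: pose=(-6,7,E) → sL=12/17, sR=60/53, mL=384/901, mR=1146/901
sensor matrix S = [[15/34, 15/58], [12/17, 60/53]]; det S = 8280/26129
solve [mL_A; mL_B] = S·[w00; w01] and [mR_A; mR_B] = S·[w10; w11]:
  w00 = -1, w01 = 1, w10 = 1, w11 = 1/2

-1 1 1 1/2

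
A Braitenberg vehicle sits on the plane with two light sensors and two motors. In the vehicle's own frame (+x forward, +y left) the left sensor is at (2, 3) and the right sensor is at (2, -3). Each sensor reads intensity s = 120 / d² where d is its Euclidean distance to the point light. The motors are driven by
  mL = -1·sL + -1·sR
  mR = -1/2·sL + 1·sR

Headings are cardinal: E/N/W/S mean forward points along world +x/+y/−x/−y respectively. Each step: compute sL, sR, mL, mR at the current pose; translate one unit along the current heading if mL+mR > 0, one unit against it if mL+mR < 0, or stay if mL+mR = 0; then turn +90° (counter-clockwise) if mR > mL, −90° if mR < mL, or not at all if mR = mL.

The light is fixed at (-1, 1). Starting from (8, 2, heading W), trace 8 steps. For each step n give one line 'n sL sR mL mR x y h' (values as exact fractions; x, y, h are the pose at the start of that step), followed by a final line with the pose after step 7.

0 120/53 24/13 -2832/689 492/689 8 2 W
1 12/17 12/5 -264/85 174/85 9 2 S
2 120/169 24/29 -7536/4901 2316/4901 9 3 E
3 30/13 3/4 -159/52 -21/52 8 3 N
4 120/53 24/13 -2832/689 492/689 8 2 W
5 12/17 12/5 -264/85 174/85 9 2 S
6 120/169 24/29 -7536/4901 2316/4901 9 3 E
7 30/13 3/4 -159/52 -21/52 8 3 N
final 8 2 W

n=0: pose=(8,2,W); sL=120/53, sR=24/13; mL=-2832/689, mR=492/689; mL+mR=-180/53 → advance -1; mR−mL=3324/689 → turn +1·90°
n=1: pose=(9,2,S); sL=12/17, sR=12/5; mL=-264/85, mR=174/85; mL+mR=-18/17 → advance -1; mR−mL=438/85 → turn +1·90°
n=2: pose=(9,3,E); sL=120/169, sR=24/29; mL=-7536/4901, mR=2316/4901; mL+mR=-180/169 → advance -1; mR−mL=9852/4901 → turn +1·90°
n=3: pose=(8,3,N); sL=30/13, sR=3/4; mL=-159/52, mR=-21/52; mL+mR=-45/13 → advance -1; mR−mL=69/26 → turn +1·90°
n=4: pose=(8,2,W); sL=120/53, sR=24/13; mL=-2832/689, mR=492/689; mL+mR=-180/53 → advance -1; mR−mL=3324/689 → turn +1·90°
n=5: pose=(9,2,S); sL=12/17, sR=12/5; mL=-264/85, mR=174/85; mL+mR=-18/17 → advance -1; mR−mL=438/85 → turn +1·90°
n=6: pose=(9,3,E); sL=120/169, sR=24/29; mL=-7536/4901, mR=2316/4901; mL+mR=-180/169 → advance -1; mR−mL=9852/4901 → turn +1·90°
n=7: pose=(8,3,N); sL=30/13, sR=3/4; mL=-159/52, mR=-21/52; mL+mR=-45/13 → advance -1; mR−mL=69/26 → turn +1·90°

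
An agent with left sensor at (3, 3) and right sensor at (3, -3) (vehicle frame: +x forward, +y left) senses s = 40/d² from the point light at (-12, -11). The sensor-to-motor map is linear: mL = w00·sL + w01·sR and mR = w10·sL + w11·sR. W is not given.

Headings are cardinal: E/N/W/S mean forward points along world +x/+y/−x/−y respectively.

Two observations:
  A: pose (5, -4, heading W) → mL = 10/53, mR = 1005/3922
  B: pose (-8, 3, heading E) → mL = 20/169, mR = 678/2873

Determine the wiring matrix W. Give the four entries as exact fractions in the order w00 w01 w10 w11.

1 0 1 1/2

obs A: pose=(5,-4,W) → sL=10/53, sR=5/37, mL=10/53, mR=1005/3922
obs B: pose=(-8,3,E) → sL=20/169, sR=4/17, mL=20/169, mR=678/2873
sensor matrix S = [[10/53, 5/37], [20/169, 4/17]]; det S = 160020/5633953
solve [mL_A; mL_B] = S·[w00; w01] and [mR_A; mR_B] = S·[w10; w11]:
  w00 = 1, w01 = 0, w10 = 1, w11 = 1/2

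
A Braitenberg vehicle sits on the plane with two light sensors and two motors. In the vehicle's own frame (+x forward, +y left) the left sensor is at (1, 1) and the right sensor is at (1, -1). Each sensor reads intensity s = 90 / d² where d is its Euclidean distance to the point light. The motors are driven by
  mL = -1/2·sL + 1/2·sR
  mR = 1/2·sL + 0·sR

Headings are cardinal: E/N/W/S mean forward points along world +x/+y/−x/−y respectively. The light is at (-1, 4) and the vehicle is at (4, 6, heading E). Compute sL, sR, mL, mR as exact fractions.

left sensor world pos  = (5, 7); dL² = 45
right sensor world pos = (5, 5); dR² = 37
sL = 90/45 = 2
sR = 90/37 = 90/37
mL = -1/2·sL + 1/2·sR = 8/37
mR = 1/2·sL + 0·sR = 1

2 90/37 8/37 1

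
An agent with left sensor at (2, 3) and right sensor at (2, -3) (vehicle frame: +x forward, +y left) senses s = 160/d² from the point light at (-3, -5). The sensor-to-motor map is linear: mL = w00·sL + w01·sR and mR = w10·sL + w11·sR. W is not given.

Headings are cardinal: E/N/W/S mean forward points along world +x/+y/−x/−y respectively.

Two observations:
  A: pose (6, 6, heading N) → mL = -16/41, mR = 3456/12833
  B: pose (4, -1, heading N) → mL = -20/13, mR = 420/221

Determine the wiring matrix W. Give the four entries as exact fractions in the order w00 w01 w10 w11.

obs A: pose=(6,6,N) → sL=32/41, sR=160/313, mL=-16/41, mR=3456/12833
obs B: pose=(4,-1,N) → sL=40/13, sR=20/17, mL=-20/13, mR=420/221
sensor matrix S = [[32/41, 160/313], [40/13, 20/17]]; det S = -1856640/2836093
solve [mL_A; mL_B] = S·[w00; w01] and [mR_A; mR_B] = S·[w10; w11]:
  w00 = -1/2, w01 = 0, w10 = 1, w11 = -1

-1/2 0 1 -1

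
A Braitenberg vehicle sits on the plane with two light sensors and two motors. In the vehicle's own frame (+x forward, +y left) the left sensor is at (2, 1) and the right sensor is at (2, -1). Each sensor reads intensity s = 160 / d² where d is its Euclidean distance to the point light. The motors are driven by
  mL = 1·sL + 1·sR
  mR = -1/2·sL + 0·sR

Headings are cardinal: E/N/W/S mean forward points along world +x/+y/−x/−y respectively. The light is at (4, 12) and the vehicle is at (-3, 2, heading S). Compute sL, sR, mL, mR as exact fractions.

8/9 10/13 194/117 -4/9

left sensor world pos  = (-2, 0); dL² = 180
right sensor world pos = (-4, 0); dR² = 208
sL = 160/180 = 8/9
sR = 160/208 = 10/13
mL = 1·sL + 1·sR = 194/117
mR = -1/2·sL + 0·sR = -4/9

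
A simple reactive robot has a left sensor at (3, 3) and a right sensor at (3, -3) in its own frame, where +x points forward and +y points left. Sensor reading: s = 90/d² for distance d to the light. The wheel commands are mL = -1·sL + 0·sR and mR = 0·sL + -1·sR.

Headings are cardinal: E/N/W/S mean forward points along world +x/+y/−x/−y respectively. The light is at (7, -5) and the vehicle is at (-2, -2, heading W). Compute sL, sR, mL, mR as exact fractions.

5/8 1/2 -5/8 -1/2

left sensor world pos  = (-5, -5); dL² = 144
right sensor world pos = (-5, 1); dR² = 180
sL = 90/144 = 5/8
sR = 90/180 = 1/2
mL = -1·sL + 0·sR = -5/8
mR = 0·sL + -1·sR = -1/2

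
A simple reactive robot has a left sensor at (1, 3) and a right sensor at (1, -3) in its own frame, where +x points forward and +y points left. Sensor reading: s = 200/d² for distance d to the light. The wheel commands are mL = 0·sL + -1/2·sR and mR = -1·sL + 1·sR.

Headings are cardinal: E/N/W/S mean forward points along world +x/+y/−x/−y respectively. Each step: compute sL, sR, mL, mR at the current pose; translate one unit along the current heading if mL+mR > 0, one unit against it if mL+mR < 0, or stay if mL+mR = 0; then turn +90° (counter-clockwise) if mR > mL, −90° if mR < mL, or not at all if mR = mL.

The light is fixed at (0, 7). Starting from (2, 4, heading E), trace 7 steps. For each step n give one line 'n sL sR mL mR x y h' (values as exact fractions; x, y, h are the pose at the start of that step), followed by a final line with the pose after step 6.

n=0: pose=(2,4,E); sL=200/9, sR=40/9; mL=-20/9, mR=-160/9; mL+mR=-20 → advance -1; mR−mL=-140/9 → turn -1·90°
n=1: pose=(1,4,S); sL=25/4, sR=10; mL=-5, mR=15/4; mL+mR=-5/4 → advance -1; mR−mL=35/4 → turn +1·90°
n=2: pose=(1,5,E); sL=40, sR=200/29; mL=-100/29, mR=-960/29; mL+mR=-1060/29 → advance -1; mR−mL=-860/29 → turn -1·90°
n=3: pose=(0,5,S); sL=100/9, sR=100/9; mL=-50/9, mR=0; mL+mR=-50/9 → advance -1; mR−mL=50/9 → turn +1·90°
n=4: pose=(0,6,E); sL=40, sR=200/17; mL=-100/17, mR=-480/17; mL+mR=-580/17 → advance -1; mR−mL=-380/17 → turn -1·90°
n=5: pose=(-1,6,S); sL=25, sR=10; mL=-5, mR=-15; mL+mR=-20 → advance -1; mR−mL=-10 → turn -1·90°
n=6: pose=(-1,7,W); sL=200/13, sR=200/13; mL=-100/13, mR=0; mL+mR=-100/13 → advance -1; mR−mL=100/13 → turn +1·90°

0 200/9 40/9 -20/9 -160/9 2 4 E
1 25/4 10 -5 15/4 1 4 S
2 40 200/29 -100/29 -960/29 1 5 E
3 100/9 100/9 -50/9 0 0 5 S
4 40 200/17 -100/17 -480/17 0 6 E
5 25 10 -5 -15 -1 6 S
6 200/13 200/13 -100/13 0 -1 7 W
final 0 7 S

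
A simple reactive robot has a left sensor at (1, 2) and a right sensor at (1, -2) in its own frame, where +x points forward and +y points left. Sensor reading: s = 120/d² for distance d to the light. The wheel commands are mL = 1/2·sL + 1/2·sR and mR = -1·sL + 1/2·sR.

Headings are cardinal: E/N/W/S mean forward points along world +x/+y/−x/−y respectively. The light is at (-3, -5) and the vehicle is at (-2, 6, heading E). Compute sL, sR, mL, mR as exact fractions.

left sensor world pos  = (-1, 8); dL² = 173
right sensor world pos = (-1, 4); dR² = 85
sL = 120/173 = 120/173
sR = 120/85 = 24/17
mL = 1/2·sL + 1/2·sR = 3096/2941
mR = -1·sL + 1/2·sR = 36/2941

120/173 24/17 3096/2941 36/2941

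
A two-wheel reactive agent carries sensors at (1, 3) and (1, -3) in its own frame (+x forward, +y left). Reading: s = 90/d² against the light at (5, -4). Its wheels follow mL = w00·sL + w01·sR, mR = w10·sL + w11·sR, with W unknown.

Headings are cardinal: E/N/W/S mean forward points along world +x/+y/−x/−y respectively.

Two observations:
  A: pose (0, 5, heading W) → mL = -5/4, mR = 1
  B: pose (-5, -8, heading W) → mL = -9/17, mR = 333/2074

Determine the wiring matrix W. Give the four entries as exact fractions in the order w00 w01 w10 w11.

-1 0 1 -1/2

obs A: pose=(0,5,W) → sL=5/4, sR=1/2, mL=-5/4, mR=1
obs B: pose=(-5,-8,W) → sL=9/17, sR=45/61, mL=-9/17, mR=333/2074
sensor matrix S = [[5/4, 1/2], [9/17, 45/61]]; det S = 2727/4148
solve [mL_A; mL_B] = S·[w00; w01] and [mR_A; mR_B] = S·[w10; w11]:
  w00 = -1, w01 = 0, w10 = 1, w11 = -1/2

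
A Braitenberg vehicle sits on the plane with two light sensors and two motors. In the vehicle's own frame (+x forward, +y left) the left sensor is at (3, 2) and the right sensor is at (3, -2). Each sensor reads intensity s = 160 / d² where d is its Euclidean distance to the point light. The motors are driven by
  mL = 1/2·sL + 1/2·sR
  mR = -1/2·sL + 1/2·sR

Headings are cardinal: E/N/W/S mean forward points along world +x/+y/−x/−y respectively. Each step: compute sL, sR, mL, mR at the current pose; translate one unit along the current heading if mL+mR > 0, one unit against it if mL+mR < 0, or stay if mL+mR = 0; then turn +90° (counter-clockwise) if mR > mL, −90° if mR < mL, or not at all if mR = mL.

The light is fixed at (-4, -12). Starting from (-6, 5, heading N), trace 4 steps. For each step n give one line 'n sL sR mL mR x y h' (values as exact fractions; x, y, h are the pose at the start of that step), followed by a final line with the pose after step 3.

n=0: pose=(-6,5,N); sL=5/13, sR=2/5; mL=51/130, mR=1/130; mL+mR=2/5 → advance +1; mR−mL=-5/13 → turn -1·90°
n=1: pose=(-6,6,E); sL=160/401, sR=160/257; mL=52640/103057, mR=11520/103057; mL+mR=160/257 → advance +1; mR−mL=-160/401 → turn -1·90°
n=2: pose=(-5,6,S); sL=80/113, sR=80/117; mL=9200/13221, mR=-160/13221; mL+mR=80/117 → advance +1; mR−mL=-80/113 → turn -1·90°
n=3: pose=(-5,5,W); sL=160/241, sR=160/377; mL=49440/90857, mR=-10880/90857; mL+mR=160/377 → advance +1; mR−mL=-160/241 → turn -1·90°

0 5/13 2/5 51/130 1/130 -6 5 N
1 160/401 160/257 52640/103057 11520/103057 -6 6 E
2 80/113 80/117 9200/13221 -160/13221 -5 6 S
3 160/241 160/377 49440/90857 -10880/90857 -5 5 W
final -6 5 N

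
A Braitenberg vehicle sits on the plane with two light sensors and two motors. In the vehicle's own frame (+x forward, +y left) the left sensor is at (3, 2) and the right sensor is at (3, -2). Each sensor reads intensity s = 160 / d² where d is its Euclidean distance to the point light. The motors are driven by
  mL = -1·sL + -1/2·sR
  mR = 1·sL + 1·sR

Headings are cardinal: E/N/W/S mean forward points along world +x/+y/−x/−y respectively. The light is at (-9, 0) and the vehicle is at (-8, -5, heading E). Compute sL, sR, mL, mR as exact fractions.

left sensor world pos  = (-5, -3); dL² = 25
right sensor world pos = (-5, -7); dR² = 65
sL = 160/25 = 32/5
sR = 160/65 = 32/13
mL = -1·sL + -1/2·sR = -496/65
mR = 1·sL + 1·sR = 576/65

32/5 32/13 -496/65 576/65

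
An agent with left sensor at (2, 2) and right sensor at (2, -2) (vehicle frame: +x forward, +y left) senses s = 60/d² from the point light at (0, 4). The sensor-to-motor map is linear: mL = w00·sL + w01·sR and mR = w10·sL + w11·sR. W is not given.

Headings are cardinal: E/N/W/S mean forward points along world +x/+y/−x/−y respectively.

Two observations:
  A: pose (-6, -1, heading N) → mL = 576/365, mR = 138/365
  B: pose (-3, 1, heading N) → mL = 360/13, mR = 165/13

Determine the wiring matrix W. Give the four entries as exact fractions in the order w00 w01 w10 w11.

obs A: pose=(-6,-1,N) → sL=60/73, sR=12/5, mL=576/365, mR=138/365
obs B: pose=(-3,1,N) → sL=30/13, sR=30, mL=360/13, mR=165/13
sensor matrix S = [[60/73, 12/5], [30/13, 30]]; det S = 18144/949
solve [mL_A; mL_B] = S·[w00; w01] and [mR_A; mR_B] = S·[w10; w11]:
  w00 = -1, w01 = 1, w10 = -1, w11 = 1/2

-1 1 -1 1/2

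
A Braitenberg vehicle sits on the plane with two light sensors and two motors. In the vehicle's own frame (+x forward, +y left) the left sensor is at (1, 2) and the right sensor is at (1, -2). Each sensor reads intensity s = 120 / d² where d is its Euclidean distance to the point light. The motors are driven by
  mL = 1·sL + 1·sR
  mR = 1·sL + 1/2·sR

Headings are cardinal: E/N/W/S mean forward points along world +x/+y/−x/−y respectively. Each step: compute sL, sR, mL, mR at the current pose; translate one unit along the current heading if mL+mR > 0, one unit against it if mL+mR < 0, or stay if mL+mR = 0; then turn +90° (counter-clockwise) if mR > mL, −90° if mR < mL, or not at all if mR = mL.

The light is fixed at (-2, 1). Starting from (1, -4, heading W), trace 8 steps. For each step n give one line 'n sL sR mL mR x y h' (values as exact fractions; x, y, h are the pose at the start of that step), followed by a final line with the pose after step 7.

0 120/53 120/13 7920/689 4740/689 1 -4 W
1 15/2 15/4 45/4 75/8 0 -4 N
2 120/13 8/3 464/39 412/39 0 -3 E
3 12/5 60/13 456/65 306/65 1 -3 S
4 120/53 120/13 7920/689 4740/689 1 -4 W
5 15/2 15/4 45/4 75/8 0 -4 N
6 120/13 8/3 464/39 412/39 0 -3 E
7 12/5 60/13 456/65 306/65 1 -3 S
final 1 -4 W

n=0: pose=(1,-4,W); sL=120/53, sR=120/13; mL=7920/689, mR=4740/689; mL+mR=12660/689 → advance +1; mR−mL=-60/13 → turn -1·90°
n=1: pose=(0,-4,N); sL=15/2, sR=15/4; mL=45/4, mR=75/8; mL+mR=165/8 → advance +1; mR−mL=-15/8 → turn -1·90°
n=2: pose=(0,-3,E); sL=120/13, sR=8/3; mL=464/39, mR=412/39; mL+mR=292/13 → advance +1; mR−mL=-4/3 → turn -1·90°
n=3: pose=(1,-3,S); sL=12/5, sR=60/13; mL=456/65, mR=306/65; mL+mR=762/65 → advance +1; mR−mL=-30/13 → turn -1·90°
n=4: pose=(1,-4,W); sL=120/53, sR=120/13; mL=7920/689, mR=4740/689; mL+mR=12660/689 → advance +1; mR−mL=-60/13 → turn -1·90°
n=5: pose=(0,-4,N); sL=15/2, sR=15/4; mL=45/4, mR=75/8; mL+mR=165/8 → advance +1; mR−mL=-15/8 → turn -1·90°
n=6: pose=(0,-3,E); sL=120/13, sR=8/3; mL=464/39, mR=412/39; mL+mR=292/13 → advance +1; mR−mL=-4/3 → turn -1·90°
n=7: pose=(1,-3,S); sL=12/5, sR=60/13; mL=456/65, mR=306/65; mL+mR=762/65 → advance +1; mR−mL=-30/13 → turn -1·90°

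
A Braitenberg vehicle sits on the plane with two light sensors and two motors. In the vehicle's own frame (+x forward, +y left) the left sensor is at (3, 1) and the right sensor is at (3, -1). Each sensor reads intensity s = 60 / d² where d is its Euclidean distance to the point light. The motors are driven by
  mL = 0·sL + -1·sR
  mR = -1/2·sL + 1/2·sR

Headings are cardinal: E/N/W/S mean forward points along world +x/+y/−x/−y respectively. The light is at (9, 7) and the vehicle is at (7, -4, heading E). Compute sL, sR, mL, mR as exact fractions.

60/101 12/29 -12/29 -264/2929

left sensor world pos  = (10, -3); dL² = 101
right sensor world pos = (10, -5); dR² = 145
sL = 60/101 = 60/101
sR = 60/145 = 12/29
mL = 0·sL + -1·sR = -12/29
mR = -1/2·sL + 1/2·sR = -264/2929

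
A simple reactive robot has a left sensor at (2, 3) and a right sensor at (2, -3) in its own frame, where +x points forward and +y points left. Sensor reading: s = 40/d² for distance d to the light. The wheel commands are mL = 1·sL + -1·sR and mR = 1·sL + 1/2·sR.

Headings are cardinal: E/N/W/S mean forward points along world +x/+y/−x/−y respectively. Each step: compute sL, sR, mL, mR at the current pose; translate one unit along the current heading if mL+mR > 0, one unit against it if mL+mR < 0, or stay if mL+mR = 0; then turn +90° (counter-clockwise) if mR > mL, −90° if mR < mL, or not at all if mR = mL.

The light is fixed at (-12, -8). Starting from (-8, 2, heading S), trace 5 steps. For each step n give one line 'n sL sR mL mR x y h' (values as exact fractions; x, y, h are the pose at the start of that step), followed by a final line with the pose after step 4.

0 40/113 8/13 -384/1469 972/1469 -8 2 S
1 2/9 5/9 -1/3 1/2 -8 1 E
2 8/25 8/37 96/925 396/925 -7 1 N
3 20/29 20/89 1200/2581 2070/2581 -7 2 W
4 40/113 8/13 -384/1469 972/1469 -8 2 S
final -8 1 E

n=0: pose=(-8,2,S); sL=40/113, sR=8/13; mL=-384/1469, mR=972/1469; mL+mR=588/1469 → advance +1; mR−mL=12/13 → turn +1·90°
n=1: pose=(-8,1,E); sL=2/9, sR=5/9; mL=-1/3, mR=1/2; mL+mR=1/6 → advance +1; mR−mL=5/6 → turn +1·90°
n=2: pose=(-7,1,N); sL=8/25, sR=8/37; mL=96/925, mR=396/925; mL+mR=492/925 → advance +1; mR−mL=12/37 → turn +1·90°
n=3: pose=(-7,2,W); sL=20/29, sR=20/89; mL=1200/2581, mR=2070/2581; mL+mR=3270/2581 → advance +1; mR−mL=30/89 → turn +1·90°
n=4: pose=(-8,2,S); sL=40/113, sR=8/13; mL=-384/1469, mR=972/1469; mL+mR=588/1469 → advance +1; mR−mL=12/13 → turn +1·90°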